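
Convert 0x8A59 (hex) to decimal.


Positional values:
Position 0: 9 × 16^0 = 9 × 1 = 9
Position 1: 5 × 16^1 = 5 × 16 = 80
Position 2: A × 16^2 = 10 × 256 = 2560
Position 3: 8 × 16^3 = 8 × 4096 = 32768
Sum = 9 + 80 + 2560 + 32768
= 35417


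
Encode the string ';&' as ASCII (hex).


String: ';&'  (2 characters)
Per-character ASCII lookup:
  ';': special character: ';' = 59 → 0x3B
  '&': special character: '&' = 38 → 0x26
= 0x3B 0x26


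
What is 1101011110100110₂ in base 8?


Group into 3-bit groups: 001101011110100110
  001 = 1
  101 = 5
  011 = 3
  110 = 6
  100 = 4
  110 = 6
= 0o153646


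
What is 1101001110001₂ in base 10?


Positional values:
Bit 0: 1 × 2^0 = 1
Bit 4: 1 × 2^4 = 16
Bit 5: 1 × 2^5 = 32
Bit 6: 1 × 2^6 = 64
Bit 9: 1 × 2^9 = 512
Bit 11: 1 × 2^11 = 2048
Bit 12: 1 × 2^12 = 4096
Sum = 1 + 16 + 32 + 64 + 512 + 2048 + 4096
= 6769


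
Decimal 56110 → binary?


Divide by 2 repeatedly:
56110 ÷ 2 = 28055 remainder 0
28055 ÷ 2 = 14027 remainder 1
14027 ÷ 2 = 7013 remainder 1
7013 ÷ 2 = 3506 remainder 1
3506 ÷ 2 = 1753 remainder 0
1753 ÷ 2 = 876 remainder 1
876 ÷ 2 = 438 remainder 0
438 ÷ 2 = 219 remainder 0
219 ÷ 2 = 109 remainder 1
109 ÷ 2 = 54 remainder 1
54 ÷ 2 = 27 remainder 0
27 ÷ 2 = 13 remainder 1
13 ÷ 2 = 6 remainder 1
6 ÷ 2 = 3 remainder 0
3 ÷ 2 = 1 remainder 1
1 ÷ 2 = 0 remainder 1
Reading remainders bottom-up:
= 1101101100101110


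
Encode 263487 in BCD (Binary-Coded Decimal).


Each digit → 4-bit binary:
  2 → 0010
  6 → 0110
  3 → 0011
  4 → 0100
  8 → 1000
  7 → 0111
= 0010 0110 0011 0100 1000 0111


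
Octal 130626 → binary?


Each octal digit → 3 binary bits:
  1 = 001
  3 = 011
  0 = 000
  6 = 110
  2 = 010
  6 = 110
Concatenate: 001 011 000 110 010 110
= 001011000110010110


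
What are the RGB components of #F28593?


Hex: #F28593
R = F2₁₆ = 242
G = 85₁₆ = 133
B = 93₁₆ = 147
= RGB(242, 133, 147)


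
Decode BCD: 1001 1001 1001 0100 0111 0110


Each 4-bit group → digit:
  1001 → 9
  1001 → 9
  1001 → 9
  0100 → 4
  0111 → 7
  0110 → 6
= 999476


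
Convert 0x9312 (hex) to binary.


Each hex digit → 4 binary bits:
  9 = 1001
  3 = 0011
  1 = 0001
  2 = 0010
Concatenate: 1001 0011 0001 0010
= 1001001100010010


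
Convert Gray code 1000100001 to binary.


Gray code: 1000100001
MSB stays the same: 1
Each subsequent bit = prev_binary XOR current_gray:
  B[1] = 1 XOR 0 = 1
  B[2] = 1 XOR 0 = 1
  B[3] = 1 XOR 0 = 1
  B[4] = 1 XOR 1 = 0
  B[5] = 0 XOR 0 = 0
  B[6] = 0 XOR 0 = 0
  B[7] = 0 XOR 0 = 0
  B[8] = 0 XOR 0 = 0
  B[9] = 0 XOR 1 = 1
= 1111000001 (961 decimal)


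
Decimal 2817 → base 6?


Divide by 6 repeatedly:
2817 ÷ 6 = 469 remainder 3
469 ÷ 6 = 78 remainder 1
78 ÷ 6 = 13 remainder 0
13 ÷ 6 = 2 remainder 1
2 ÷ 6 = 0 remainder 2
Reading remainders bottom-up:
= 21013


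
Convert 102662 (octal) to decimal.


Positional values:
Position 0: 2 × 8^0 = 2
Position 1: 6 × 8^1 = 48
Position 2: 6 × 8^2 = 384
Position 3: 2 × 8^3 = 1024
Position 4: 0 × 8^4 = 0
Position 5: 1 × 8^5 = 32768
Sum = 2 + 48 + 384 + 1024 + 0 + 32768
= 34226


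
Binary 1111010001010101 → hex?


Group into 4-bit nibbles: 1111010001010101
  1111 = F
  0100 = 4
  0101 = 5
  0101 = 5
= 0xF455


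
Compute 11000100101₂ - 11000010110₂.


Align and subtract column by column (LSB to MSB, borrowing when needed):
  11000100101
- 11000010110
  -----------
  col 0: (1 - 0 borrow-in) - 0 → 1 - 0 = 1, borrow out 0
  col 1: (0 - 0 borrow-in) - 1 → borrow from next column: (0+2) - 1 = 1, borrow out 1
  col 2: (1 - 1 borrow-in) - 1 → borrow from next column: (0+2) - 1 = 1, borrow out 1
  col 3: (0 - 1 borrow-in) - 0 → borrow from next column: (-1+2) - 0 = 1, borrow out 1
  col 4: (0 - 1 borrow-in) - 1 → borrow from next column: (-1+2) - 1 = 0, borrow out 1
  col 5: (1 - 1 borrow-in) - 0 → 0 - 0 = 0, borrow out 0
  col 6: (0 - 0 borrow-in) - 0 → 0 - 0 = 0, borrow out 0
  col 7: (0 - 0 borrow-in) - 0 → 0 - 0 = 0, borrow out 0
  col 8: (0 - 0 borrow-in) - 0 → 0 - 0 = 0, borrow out 0
  col 9: (1 - 0 borrow-in) - 1 → 1 - 1 = 0, borrow out 0
  col 10: (1 - 0 borrow-in) - 1 → 1 - 1 = 0, borrow out 0
Reading bits MSB→LSB: 00000001111
Strip leading zeros: 1111
= 1111


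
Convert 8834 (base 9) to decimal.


Positional values (base 9):
  4 × 9^0 = 4 × 1 = 4
  3 × 9^1 = 3 × 9 = 27
  8 × 9^2 = 8 × 81 = 648
  8 × 9^3 = 8 × 729 = 5832
Sum = 4 + 27 + 648 + 5832
= 6511


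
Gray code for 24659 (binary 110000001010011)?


Binary: 110000001010011
Gray code: G = B XOR (B >> 1)
B >> 1 = 011000000101001
110000001010011 XOR 011000000101001:
  1 XOR 0 = 1
  1 XOR 1 = 0
  0 XOR 1 = 1
  0 XOR 0 = 0
  0 XOR 0 = 0
  0 XOR 0 = 0
  0 XOR 0 = 0
  0 XOR 0 = 0
  1 XOR 0 = 1
  0 XOR 1 = 1
  1 XOR 0 = 1
  0 XOR 1 = 1
  0 XOR 0 = 0
  1 XOR 0 = 1
  1 XOR 1 = 0
= 101000001111010


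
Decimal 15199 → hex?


Divide by 16 repeatedly:
15199 ÷ 16 = 949 remainder 15 (F)
949 ÷ 16 = 59 remainder 5 (5)
59 ÷ 16 = 3 remainder 11 (B)
3 ÷ 16 = 0 remainder 3 (3)
Reading remainders bottom-up:
= 0x3B5F


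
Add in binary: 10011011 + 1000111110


Align and add column by column (LSB to MSB, carry propagating):
  00010011011
+ 01000111110
  -----------
  col 0: 1 + 0 + 0 (carry in) = 1 → bit 1, carry out 0
  col 1: 1 + 1 + 0 (carry in) = 2 → bit 0, carry out 1
  col 2: 0 + 1 + 1 (carry in) = 2 → bit 0, carry out 1
  col 3: 1 + 1 + 1 (carry in) = 3 → bit 1, carry out 1
  col 4: 1 + 1 + 1 (carry in) = 3 → bit 1, carry out 1
  col 5: 0 + 1 + 1 (carry in) = 2 → bit 0, carry out 1
  col 6: 0 + 0 + 1 (carry in) = 1 → bit 1, carry out 0
  col 7: 1 + 0 + 0 (carry in) = 1 → bit 1, carry out 0
  col 8: 0 + 0 + 0 (carry in) = 0 → bit 0, carry out 0
  col 9: 0 + 1 + 0 (carry in) = 1 → bit 1, carry out 0
  col 10: 0 + 0 + 0 (carry in) = 0 → bit 0, carry out 0
Reading bits MSB→LSB: 01011011001
Strip leading zeros: 1011011001
= 1011011001


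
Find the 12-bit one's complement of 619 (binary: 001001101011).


Original: 001001101011
Invert all bits:
  bit 0: 0 → 1
  bit 1: 0 → 1
  bit 2: 1 → 0
  bit 3: 0 → 1
  bit 4: 0 → 1
  bit 5: 1 → 0
  bit 6: 1 → 0
  bit 7: 0 → 1
  bit 8: 1 → 0
  bit 9: 0 → 1
  bit 10: 1 → 0
  bit 11: 1 → 0
= 110110010100


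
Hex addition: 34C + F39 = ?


Align and add column by column (LSB to MSB, each column mod 16 with carry):
  034C
+ 0F39
  ----
  col 0: C(12) + 9(9) + 0 (carry in) = 21 → 5(5), carry out 1
  col 1: 4(4) + 3(3) + 1 (carry in) = 8 → 8(8), carry out 0
  col 2: 3(3) + F(15) + 0 (carry in) = 18 → 2(2), carry out 1
  col 3: 0(0) + 0(0) + 1 (carry in) = 1 → 1(1), carry out 0
Reading digits MSB→LSB: 1285
Strip leading zeros: 1285
= 0x1285


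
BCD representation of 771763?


Each digit → 4-bit binary:
  7 → 0111
  7 → 0111
  1 → 0001
  7 → 0111
  6 → 0110
  3 → 0011
= 0111 0111 0001 0111 0110 0011


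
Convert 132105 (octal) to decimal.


Positional values:
Position 0: 5 × 8^0 = 5
Position 1: 0 × 8^1 = 0
Position 2: 1 × 8^2 = 64
Position 3: 2 × 8^3 = 1024
Position 4: 3 × 8^4 = 12288
Position 5: 1 × 8^5 = 32768
Sum = 5 + 0 + 64 + 1024 + 12288 + 32768
= 46149


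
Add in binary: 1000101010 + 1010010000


Align and add column by column (LSB to MSB, carry propagating):
  01000101010
+ 01010010000
  -----------
  col 0: 0 + 0 + 0 (carry in) = 0 → bit 0, carry out 0
  col 1: 1 + 0 + 0 (carry in) = 1 → bit 1, carry out 0
  col 2: 0 + 0 + 0 (carry in) = 0 → bit 0, carry out 0
  col 3: 1 + 0 + 0 (carry in) = 1 → bit 1, carry out 0
  col 4: 0 + 1 + 0 (carry in) = 1 → bit 1, carry out 0
  col 5: 1 + 0 + 0 (carry in) = 1 → bit 1, carry out 0
  col 6: 0 + 0 + 0 (carry in) = 0 → bit 0, carry out 0
  col 7: 0 + 1 + 0 (carry in) = 1 → bit 1, carry out 0
  col 8: 0 + 0 + 0 (carry in) = 0 → bit 0, carry out 0
  col 9: 1 + 1 + 0 (carry in) = 2 → bit 0, carry out 1
  col 10: 0 + 0 + 1 (carry in) = 1 → bit 1, carry out 0
Reading bits MSB→LSB: 10010111010
Strip leading zeros: 10010111010
= 10010111010


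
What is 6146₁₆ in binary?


Each hex digit → 4 binary bits:
  6 = 0110
  1 = 0001
  4 = 0100
  6 = 0110
Concatenate: 0110 0001 0100 0110
= 0110000101000110


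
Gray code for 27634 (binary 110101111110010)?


Binary: 110101111110010
Gray code: G = B XOR (B >> 1)
B >> 1 = 011010111111001
110101111110010 XOR 011010111111001:
  1 XOR 0 = 1
  1 XOR 1 = 0
  0 XOR 1 = 1
  1 XOR 0 = 1
  0 XOR 1 = 1
  1 XOR 0 = 1
  1 XOR 1 = 0
  1 XOR 1 = 0
  1 XOR 1 = 0
  1 XOR 1 = 0
  1 XOR 1 = 0
  0 XOR 1 = 1
  0 XOR 0 = 0
  1 XOR 0 = 1
  0 XOR 1 = 1
= 101111000001011


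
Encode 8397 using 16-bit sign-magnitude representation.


Sign bit: 0 (positive)
Magnitude: 8397 = 010000011001101
= 0010000011001101


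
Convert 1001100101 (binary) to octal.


Group into 3-bit groups: 001001100101
  001 = 1
  001 = 1
  100 = 4
  101 = 5
= 0o1145


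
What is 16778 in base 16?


Divide by 16 repeatedly:
16778 ÷ 16 = 1048 remainder 10 (A)
1048 ÷ 16 = 65 remainder 8 (8)
65 ÷ 16 = 4 remainder 1 (1)
4 ÷ 16 = 0 remainder 4 (4)
Reading remainders bottom-up:
= 0x418A


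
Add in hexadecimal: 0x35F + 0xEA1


Align and add column by column (LSB to MSB, each column mod 16 with carry):
  035F
+ 0EA1
  ----
  col 0: F(15) + 1(1) + 0 (carry in) = 16 → 0(0), carry out 1
  col 1: 5(5) + A(10) + 1 (carry in) = 16 → 0(0), carry out 1
  col 2: 3(3) + E(14) + 1 (carry in) = 18 → 2(2), carry out 1
  col 3: 0(0) + 0(0) + 1 (carry in) = 1 → 1(1), carry out 0
Reading digits MSB→LSB: 1200
Strip leading zeros: 1200
= 0x1200


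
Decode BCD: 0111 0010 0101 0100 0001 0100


Each 4-bit group → digit:
  0111 → 7
  0010 → 2
  0101 → 5
  0100 → 4
  0001 → 1
  0100 → 4
= 725414


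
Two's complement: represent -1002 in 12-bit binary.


Original: 001111101010
Step 1 - Invert all bits: 110000010101
Step 2 - Add 1: 110000010101 + 1
= 110000010110 (represents -1002)


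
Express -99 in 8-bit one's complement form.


Original: 01100011
Invert all bits:
  bit 0: 0 → 1
  bit 1: 1 → 0
  bit 2: 1 → 0
  bit 3: 0 → 1
  bit 4: 0 → 1
  bit 5: 0 → 1
  bit 6: 1 → 0
  bit 7: 1 → 0
= 10011100


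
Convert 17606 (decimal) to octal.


Divide by 8 repeatedly:
17606 ÷ 8 = 2200 remainder 6
2200 ÷ 8 = 275 remainder 0
275 ÷ 8 = 34 remainder 3
34 ÷ 8 = 4 remainder 2
4 ÷ 8 = 0 remainder 4
Reading remainders bottom-up:
= 0o42306


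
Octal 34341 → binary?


Each octal digit → 3 binary bits:
  3 = 011
  4 = 100
  3 = 011
  4 = 100
  1 = 001
Concatenate: 011 100 011 100 001
= 011100011100001


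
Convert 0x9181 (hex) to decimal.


Positional values:
Position 0: 1 × 16^0 = 1 × 1 = 1
Position 1: 8 × 16^1 = 8 × 16 = 128
Position 2: 1 × 16^2 = 1 × 256 = 256
Position 3: 9 × 16^3 = 9 × 4096 = 36864
Sum = 1 + 128 + 256 + 36864
= 37249


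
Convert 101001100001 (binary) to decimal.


Positional values:
Bit 0: 1 × 2^0 = 1
Bit 5: 1 × 2^5 = 32
Bit 6: 1 × 2^6 = 64
Bit 9: 1 × 2^9 = 512
Bit 11: 1 × 2^11 = 2048
Sum = 1 + 32 + 64 + 512 + 2048
= 2657


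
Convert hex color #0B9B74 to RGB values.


Hex: #0B9B74
R = 0B₁₆ = 11
G = 9B₁₆ = 155
B = 74₁₆ = 116
= RGB(11, 155, 116)


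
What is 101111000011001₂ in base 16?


Group into 4-bit nibbles: 0101111000011001
  0101 = 5
  1110 = E
  0001 = 1
  1001 = 9
= 0x5E19


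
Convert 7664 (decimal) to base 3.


Divide by 3 repeatedly:
7664 ÷ 3 = 2554 remainder 2
2554 ÷ 3 = 851 remainder 1
851 ÷ 3 = 283 remainder 2
283 ÷ 3 = 94 remainder 1
94 ÷ 3 = 31 remainder 1
31 ÷ 3 = 10 remainder 1
10 ÷ 3 = 3 remainder 1
3 ÷ 3 = 1 remainder 0
1 ÷ 3 = 0 remainder 1
Reading remainders bottom-up:
= 101111212


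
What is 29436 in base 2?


Divide by 2 repeatedly:
29436 ÷ 2 = 14718 remainder 0
14718 ÷ 2 = 7359 remainder 0
7359 ÷ 2 = 3679 remainder 1
3679 ÷ 2 = 1839 remainder 1
1839 ÷ 2 = 919 remainder 1
919 ÷ 2 = 459 remainder 1
459 ÷ 2 = 229 remainder 1
229 ÷ 2 = 114 remainder 1
114 ÷ 2 = 57 remainder 0
57 ÷ 2 = 28 remainder 1
28 ÷ 2 = 14 remainder 0
14 ÷ 2 = 7 remainder 0
7 ÷ 2 = 3 remainder 1
3 ÷ 2 = 1 remainder 1
1 ÷ 2 = 0 remainder 1
Reading remainders bottom-up:
= 111001011111100


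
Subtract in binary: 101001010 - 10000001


Align and subtract column by column (LSB to MSB, borrowing when needed):
  101001010
- 010000001
  ---------
  col 0: (0 - 0 borrow-in) - 1 → borrow from next column: (0+2) - 1 = 1, borrow out 1
  col 1: (1 - 1 borrow-in) - 0 → 0 - 0 = 0, borrow out 0
  col 2: (0 - 0 borrow-in) - 0 → 0 - 0 = 0, borrow out 0
  col 3: (1 - 0 borrow-in) - 0 → 1 - 0 = 1, borrow out 0
  col 4: (0 - 0 borrow-in) - 0 → 0 - 0 = 0, borrow out 0
  col 5: (0 - 0 borrow-in) - 0 → 0 - 0 = 0, borrow out 0
  col 6: (1 - 0 borrow-in) - 0 → 1 - 0 = 1, borrow out 0
  col 7: (0 - 0 borrow-in) - 1 → borrow from next column: (0+2) - 1 = 1, borrow out 1
  col 8: (1 - 1 borrow-in) - 0 → 0 - 0 = 0, borrow out 0
Reading bits MSB→LSB: 011001001
Strip leading zeros: 11001001
= 11001001


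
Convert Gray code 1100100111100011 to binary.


Gray code: 1100100111100011
MSB stays the same: 1
Each subsequent bit = prev_binary XOR current_gray:
  B[1] = 1 XOR 1 = 0
  B[2] = 0 XOR 0 = 0
  B[3] = 0 XOR 0 = 0
  B[4] = 0 XOR 1 = 1
  B[5] = 1 XOR 0 = 1
  B[6] = 1 XOR 0 = 1
  B[7] = 1 XOR 1 = 0
  B[8] = 0 XOR 1 = 1
  B[9] = 1 XOR 1 = 0
  B[10] = 0 XOR 1 = 1
  B[11] = 1 XOR 0 = 1
  B[12] = 1 XOR 0 = 1
  B[13] = 1 XOR 0 = 1
  B[14] = 1 XOR 1 = 0
  B[15] = 0 XOR 1 = 1
= 1000111010111101 (36541 decimal)


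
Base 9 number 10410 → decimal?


Positional values (base 9):
  0 × 9^0 = 0 × 1 = 0
  1 × 9^1 = 1 × 9 = 9
  4 × 9^2 = 4 × 81 = 324
  0 × 9^3 = 0 × 729 = 0
  1 × 9^4 = 1 × 6561 = 6561
Sum = 0 + 9 + 324 + 0 + 6561
= 6894


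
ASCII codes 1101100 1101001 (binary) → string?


Codes (binary): 1101100 1101001
Per-code ASCII lookup:
  1101100 = 108  (range 97-122: lowercase, 108 - 97 = 11) → 'l'
  1101001 = 105  (range 97-122: lowercase, 105 - 97 = 8) → 'i'
= 'li'


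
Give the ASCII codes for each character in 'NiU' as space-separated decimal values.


String: 'NiU'  (3 characters)
Per-character ASCII lookup:
  'N': uppercase starts at 65: 'N' = 65 + 13 = 78
  'i': lowercase starts at 97: 'i' = 97 + 8 = 105
  'U': uppercase starts at 65: 'U' = 65 + 20 = 85
= 78 105 85


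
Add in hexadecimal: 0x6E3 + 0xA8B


Align and add column by column (LSB to MSB, each column mod 16 with carry):
  06E3
+ 0A8B
  ----
  col 0: 3(3) + B(11) + 0 (carry in) = 14 → E(14), carry out 0
  col 1: E(14) + 8(8) + 0 (carry in) = 22 → 6(6), carry out 1
  col 2: 6(6) + A(10) + 1 (carry in) = 17 → 1(1), carry out 1
  col 3: 0(0) + 0(0) + 1 (carry in) = 1 → 1(1), carry out 0
Reading digits MSB→LSB: 116E
Strip leading zeros: 116E
= 0x116E


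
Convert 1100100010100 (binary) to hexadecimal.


Group into 4-bit nibbles: 0001100100010100
  0001 = 1
  1001 = 9
  0001 = 1
  0100 = 4
= 0x1914


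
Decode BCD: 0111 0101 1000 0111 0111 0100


Each 4-bit group → digit:
  0111 → 7
  0101 → 5
  1000 → 8
  0111 → 7
  0111 → 7
  0100 → 4
= 758774


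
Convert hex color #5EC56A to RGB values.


Hex: #5EC56A
R = 5E₁₆ = 94
G = C5₁₆ = 197
B = 6A₁₆ = 106
= RGB(94, 197, 106)


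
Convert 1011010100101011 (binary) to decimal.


Positional values:
Bit 0: 1 × 2^0 = 1
Bit 1: 1 × 2^1 = 2
Bit 3: 1 × 2^3 = 8
Bit 5: 1 × 2^5 = 32
Bit 8: 1 × 2^8 = 256
Bit 10: 1 × 2^10 = 1024
Bit 12: 1 × 2^12 = 4096
Bit 13: 1 × 2^13 = 8192
Bit 15: 1 × 2^15 = 32768
Sum = 1 + 2 + 8 + 32 + 256 + 1024 + 4096 + 8192 + 32768
= 46379


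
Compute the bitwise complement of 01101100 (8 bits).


Original: 01101100
Invert all bits:
  bit 0: 0 → 1
  bit 1: 1 → 0
  bit 2: 1 → 0
  bit 3: 0 → 1
  bit 4: 1 → 0
  bit 5: 1 → 0
  bit 6: 0 → 1
  bit 7: 0 → 1
= 10010011


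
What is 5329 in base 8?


Divide by 8 repeatedly:
5329 ÷ 8 = 666 remainder 1
666 ÷ 8 = 83 remainder 2
83 ÷ 8 = 10 remainder 3
10 ÷ 8 = 1 remainder 2
1 ÷ 8 = 0 remainder 1
Reading remainders bottom-up:
= 0o12321


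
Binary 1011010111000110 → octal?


Group into 3-bit groups: 001011010111000110
  001 = 1
  011 = 3
  010 = 2
  111 = 7
  000 = 0
  110 = 6
= 0o132706


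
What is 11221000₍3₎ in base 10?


Positional values (base 3):
  0 × 3^0 = 0 × 1 = 0
  0 × 3^1 = 0 × 3 = 0
  0 × 3^2 = 0 × 9 = 0
  1 × 3^3 = 1 × 27 = 27
  2 × 3^4 = 2 × 81 = 162
  2 × 3^5 = 2 × 243 = 486
  1 × 3^6 = 1 × 729 = 729
  1 × 3^7 = 1 × 2187 = 2187
Sum = 0 + 0 + 0 + 27 + 162 + 486 + 729 + 2187
= 3591


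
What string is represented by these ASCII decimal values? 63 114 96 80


Codes (decimal): 63 114 96 80
Per-code ASCII lookup:
  63  (special character) → '?'
  114  (range 97-122: lowercase, 114 - 97 = 17) → 'r'
  96  (special character) → '`'
  80  (range 65-90: uppercase, 80 - 65 = 15) → 'P'
= '?r`P'


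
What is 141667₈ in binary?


Each octal digit → 3 binary bits:
  1 = 001
  4 = 100
  1 = 001
  6 = 110
  6 = 110
  7 = 111
Concatenate: 001 100 001 110 110 111
= 001100001110110111


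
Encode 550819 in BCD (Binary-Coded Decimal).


Each digit → 4-bit binary:
  5 → 0101
  5 → 0101
  0 → 0000
  8 → 1000
  1 → 0001
  9 → 1001
= 0101 0101 0000 1000 0001 1001


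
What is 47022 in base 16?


Divide by 16 repeatedly:
47022 ÷ 16 = 2938 remainder 14 (E)
2938 ÷ 16 = 183 remainder 10 (A)
183 ÷ 16 = 11 remainder 7 (7)
11 ÷ 16 = 0 remainder 11 (B)
Reading remainders bottom-up:
= 0xB7AE


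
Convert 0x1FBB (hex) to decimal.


Positional values:
Position 0: B × 16^0 = 11 × 1 = 11
Position 1: B × 16^1 = 11 × 16 = 176
Position 2: F × 16^2 = 15 × 256 = 3840
Position 3: 1 × 16^3 = 1 × 4096 = 4096
Sum = 11 + 176 + 3840 + 4096
= 8123


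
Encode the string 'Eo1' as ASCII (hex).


String: 'Eo1'  (3 characters)
Per-character ASCII lookup:
  'E': uppercase starts at 65: 'E' = 65 + 4 = 69 → 0x45
  'o': lowercase starts at 97: 'o' = 97 + 14 = 111 → 0x6F
  '1': digits start at 48: '1' = 48 + 1 = 49 → 0x31
= 0x45 0x6F 0x31


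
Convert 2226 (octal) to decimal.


Positional values:
Position 0: 6 × 8^0 = 6
Position 1: 2 × 8^1 = 16
Position 2: 2 × 8^2 = 128
Position 3: 2 × 8^3 = 1024
Sum = 6 + 16 + 128 + 1024
= 1174


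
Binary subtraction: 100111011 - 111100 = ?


Align and subtract column by column (LSB to MSB, borrowing when needed):
  100111011
- 000111100
  ---------
  col 0: (1 - 0 borrow-in) - 0 → 1 - 0 = 1, borrow out 0
  col 1: (1 - 0 borrow-in) - 0 → 1 - 0 = 1, borrow out 0
  col 2: (0 - 0 borrow-in) - 1 → borrow from next column: (0+2) - 1 = 1, borrow out 1
  col 3: (1 - 1 borrow-in) - 1 → borrow from next column: (0+2) - 1 = 1, borrow out 1
  col 4: (1 - 1 borrow-in) - 1 → borrow from next column: (0+2) - 1 = 1, borrow out 1
  col 5: (1 - 1 borrow-in) - 1 → borrow from next column: (0+2) - 1 = 1, borrow out 1
  col 6: (0 - 1 borrow-in) - 0 → borrow from next column: (-1+2) - 0 = 1, borrow out 1
  col 7: (0 - 1 borrow-in) - 0 → borrow from next column: (-1+2) - 0 = 1, borrow out 1
  col 8: (1 - 1 borrow-in) - 0 → 0 - 0 = 0, borrow out 0
Reading bits MSB→LSB: 011111111
Strip leading zeros: 11111111
= 11111111


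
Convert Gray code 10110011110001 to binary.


Gray code: 10110011110001
MSB stays the same: 1
Each subsequent bit = prev_binary XOR current_gray:
  B[1] = 1 XOR 0 = 1
  B[2] = 1 XOR 1 = 0
  B[3] = 0 XOR 1 = 1
  B[4] = 1 XOR 0 = 1
  B[5] = 1 XOR 0 = 1
  B[6] = 1 XOR 1 = 0
  B[7] = 0 XOR 1 = 1
  B[8] = 1 XOR 1 = 0
  B[9] = 0 XOR 1 = 1
  B[10] = 1 XOR 0 = 1
  B[11] = 1 XOR 0 = 1
  B[12] = 1 XOR 0 = 1
  B[13] = 1 XOR 1 = 0
= 11011101011110 (14174 decimal)


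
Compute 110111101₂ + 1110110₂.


Align and add column by column (LSB to MSB, carry propagating):
  0110111101
+ 0001110110
  ----------
  col 0: 1 + 0 + 0 (carry in) = 1 → bit 1, carry out 0
  col 1: 0 + 1 + 0 (carry in) = 1 → bit 1, carry out 0
  col 2: 1 + 1 + 0 (carry in) = 2 → bit 0, carry out 1
  col 3: 1 + 0 + 1 (carry in) = 2 → bit 0, carry out 1
  col 4: 1 + 1 + 1 (carry in) = 3 → bit 1, carry out 1
  col 5: 1 + 1 + 1 (carry in) = 3 → bit 1, carry out 1
  col 6: 0 + 1 + 1 (carry in) = 2 → bit 0, carry out 1
  col 7: 1 + 0 + 1 (carry in) = 2 → bit 0, carry out 1
  col 8: 1 + 0 + 1 (carry in) = 2 → bit 0, carry out 1
  col 9: 0 + 0 + 1 (carry in) = 1 → bit 1, carry out 0
Reading bits MSB→LSB: 1000110011
Strip leading zeros: 1000110011
= 1000110011


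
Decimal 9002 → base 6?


Divide by 6 repeatedly:
9002 ÷ 6 = 1500 remainder 2
1500 ÷ 6 = 250 remainder 0
250 ÷ 6 = 41 remainder 4
41 ÷ 6 = 6 remainder 5
6 ÷ 6 = 1 remainder 0
1 ÷ 6 = 0 remainder 1
Reading remainders bottom-up:
= 105402


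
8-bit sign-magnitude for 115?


Sign bit: 0 (positive)
Magnitude: 115 = 1110011
= 01110011


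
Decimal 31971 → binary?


Divide by 2 repeatedly:
31971 ÷ 2 = 15985 remainder 1
15985 ÷ 2 = 7992 remainder 1
7992 ÷ 2 = 3996 remainder 0
3996 ÷ 2 = 1998 remainder 0
1998 ÷ 2 = 999 remainder 0
999 ÷ 2 = 499 remainder 1
499 ÷ 2 = 249 remainder 1
249 ÷ 2 = 124 remainder 1
124 ÷ 2 = 62 remainder 0
62 ÷ 2 = 31 remainder 0
31 ÷ 2 = 15 remainder 1
15 ÷ 2 = 7 remainder 1
7 ÷ 2 = 3 remainder 1
3 ÷ 2 = 1 remainder 1
1 ÷ 2 = 0 remainder 1
Reading remainders bottom-up:
= 111110011100011


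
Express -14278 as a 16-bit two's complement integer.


Original: 0011011111000110
Step 1 - Invert all bits: 1100100000111001
Step 2 - Add 1: 1100100000111001 + 1
= 1100100000111010 (represents -14278)


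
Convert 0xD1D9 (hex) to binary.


Each hex digit → 4 binary bits:
  D = 1101
  1 = 0001
  D = 1101
  9 = 1001
Concatenate: 1101 0001 1101 1001
= 1101000111011001


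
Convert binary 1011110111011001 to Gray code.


Binary: 1011110111011001
Gray code: G = B XOR (B >> 1)
B >> 1 = 0101111011101100
1011110111011001 XOR 0101111011101100:
  1 XOR 0 = 1
  0 XOR 1 = 1
  1 XOR 0 = 1
  1 XOR 1 = 0
  1 XOR 1 = 0
  1 XOR 1 = 0
  0 XOR 1 = 1
  1 XOR 0 = 1
  1 XOR 1 = 0
  1 XOR 1 = 0
  0 XOR 1 = 1
  1 XOR 0 = 1
  1 XOR 1 = 0
  0 XOR 1 = 1
  0 XOR 0 = 0
  1 XOR 0 = 1
= 1110001100110101


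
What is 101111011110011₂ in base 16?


Group into 4-bit nibbles: 0101111011110011
  0101 = 5
  1110 = E
  1111 = F
  0011 = 3
= 0x5EF3


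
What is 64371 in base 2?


Divide by 2 repeatedly:
64371 ÷ 2 = 32185 remainder 1
32185 ÷ 2 = 16092 remainder 1
16092 ÷ 2 = 8046 remainder 0
8046 ÷ 2 = 4023 remainder 0
4023 ÷ 2 = 2011 remainder 1
2011 ÷ 2 = 1005 remainder 1
1005 ÷ 2 = 502 remainder 1
502 ÷ 2 = 251 remainder 0
251 ÷ 2 = 125 remainder 1
125 ÷ 2 = 62 remainder 1
62 ÷ 2 = 31 remainder 0
31 ÷ 2 = 15 remainder 1
15 ÷ 2 = 7 remainder 1
7 ÷ 2 = 3 remainder 1
3 ÷ 2 = 1 remainder 1
1 ÷ 2 = 0 remainder 1
Reading remainders bottom-up:
= 1111101101110011


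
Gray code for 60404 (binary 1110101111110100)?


Binary: 1110101111110100
Gray code: G = B XOR (B >> 1)
B >> 1 = 0111010111111010
1110101111110100 XOR 0111010111111010:
  1 XOR 0 = 1
  1 XOR 1 = 0
  1 XOR 1 = 0
  0 XOR 1 = 1
  1 XOR 0 = 1
  0 XOR 1 = 1
  1 XOR 0 = 1
  1 XOR 1 = 0
  1 XOR 1 = 0
  1 XOR 1 = 0
  1 XOR 1 = 0
  1 XOR 1 = 0
  0 XOR 1 = 1
  1 XOR 0 = 1
  0 XOR 1 = 1
  0 XOR 0 = 0
= 1001111000001110


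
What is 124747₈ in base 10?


Positional values:
Position 0: 7 × 8^0 = 7
Position 1: 4 × 8^1 = 32
Position 2: 7 × 8^2 = 448
Position 3: 4 × 8^3 = 2048
Position 4: 2 × 8^4 = 8192
Position 5: 1 × 8^5 = 32768
Sum = 7 + 32 + 448 + 2048 + 8192 + 32768
= 43495


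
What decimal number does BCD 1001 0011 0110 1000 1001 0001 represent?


Each 4-bit group → digit:
  1001 → 9
  0011 → 3
  0110 → 6
  1000 → 8
  1001 → 9
  0001 → 1
= 936891


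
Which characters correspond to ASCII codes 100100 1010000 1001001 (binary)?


Codes (binary): 100100 1010000 1001001
Per-code ASCII lookup:
  100100 = 36  (special character) → '$'
  1010000 = 80  (range 65-90: uppercase, 80 - 65 = 15) → 'P'
  1001001 = 73  (range 65-90: uppercase, 73 - 65 = 8) → 'I'
= '$PI'


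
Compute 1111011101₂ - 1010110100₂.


Align and subtract column by column (LSB to MSB, borrowing when needed):
  1111011101
- 1010110100
  ----------
  col 0: (1 - 0 borrow-in) - 0 → 1 - 0 = 1, borrow out 0
  col 1: (0 - 0 borrow-in) - 0 → 0 - 0 = 0, borrow out 0
  col 2: (1 - 0 borrow-in) - 1 → 1 - 1 = 0, borrow out 0
  col 3: (1 - 0 borrow-in) - 0 → 1 - 0 = 1, borrow out 0
  col 4: (1 - 0 borrow-in) - 1 → 1 - 1 = 0, borrow out 0
  col 5: (0 - 0 borrow-in) - 1 → borrow from next column: (0+2) - 1 = 1, borrow out 1
  col 6: (1 - 1 borrow-in) - 0 → 0 - 0 = 0, borrow out 0
  col 7: (1 - 0 borrow-in) - 1 → 1 - 1 = 0, borrow out 0
  col 8: (1 - 0 borrow-in) - 0 → 1 - 0 = 1, borrow out 0
  col 9: (1 - 0 borrow-in) - 1 → 1 - 1 = 0, borrow out 0
Reading bits MSB→LSB: 0100101001
Strip leading zeros: 100101001
= 100101001


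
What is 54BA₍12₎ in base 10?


Positional values (base 12):
  A × 12^0 = 10 × 1 = 10
  B × 12^1 = 11 × 12 = 132
  4 × 12^2 = 4 × 144 = 576
  5 × 12^3 = 5 × 1728 = 8640
Sum = 10 + 132 + 576 + 8640
= 9358


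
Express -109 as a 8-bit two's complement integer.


Original: 01101101
Step 1 - Invert all bits: 10010010
Step 2 - Add 1: 10010010 + 1
= 10010011 (represents -109)


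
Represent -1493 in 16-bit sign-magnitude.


Sign bit: 1 (negative)
Magnitude: 1493 = 000010111010101
= 1000010111010101


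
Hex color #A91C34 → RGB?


Hex: #A91C34
R = A9₁₆ = 169
G = 1C₁₆ = 28
B = 34₁₆ = 52
= RGB(169, 28, 52)


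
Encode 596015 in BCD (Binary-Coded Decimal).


Each digit → 4-bit binary:
  5 → 0101
  9 → 1001
  6 → 0110
  0 → 0000
  1 → 0001
  5 → 0101
= 0101 1001 0110 0000 0001 0101


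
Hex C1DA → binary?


Each hex digit → 4 binary bits:
  C = 1100
  1 = 0001
  D = 1101
  A = 1010
Concatenate: 1100 0001 1101 1010
= 1100000111011010


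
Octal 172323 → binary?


Each octal digit → 3 binary bits:
  1 = 001
  7 = 111
  2 = 010
  3 = 011
  2 = 010
  3 = 011
Concatenate: 001 111 010 011 010 011
= 001111010011010011


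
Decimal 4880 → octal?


Divide by 8 repeatedly:
4880 ÷ 8 = 610 remainder 0
610 ÷ 8 = 76 remainder 2
76 ÷ 8 = 9 remainder 4
9 ÷ 8 = 1 remainder 1
1 ÷ 8 = 0 remainder 1
Reading remainders bottom-up:
= 0o11420


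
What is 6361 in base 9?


Divide by 9 repeatedly:
6361 ÷ 9 = 706 remainder 7
706 ÷ 9 = 78 remainder 4
78 ÷ 9 = 8 remainder 6
8 ÷ 9 = 0 remainder 8
Reading remainders bottom-up:
= 8647


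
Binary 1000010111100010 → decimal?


Positional values:
Bit 1: 1 × 2^1 = 2
Bit 5: 1 × 2^5 = 32
Bit 6: 1 × 2^6 = 64
Bit 7: 1 × 2^7 = 128
Bit 8: 1 × 2^8 = 256
Bit 10: 1 × 2^10 = 1024
Bit 15: 1 × 2^15 = 32768
Sum = 2 + 32 + 64 + 128 + 256 + 1024 + 32768
= 34274


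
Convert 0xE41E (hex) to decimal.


Positional values:
Position 0: E × 16^0 = 14 × 1 = 14
Position 1: 1 × 16^1 = 1 × 16 = 16
Position 2: 4 × 16^2 = 4 × 256 = 1024
Position 3: E × 16^3 = 14 × 4096 = 57344
Sum = 14 + 16 + 1024 + 57344
= 58398


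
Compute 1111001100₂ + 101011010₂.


Align and add column by column (LSB to MSB, carry propagating):
  01111001100
+ 00101011010
  -----------
  col 0: 0 + 0 + 0 (carry in) = 0 → bit 0, carry out 0
  col 1: 0 + 1 + 0 (carry in) = 1 → bit 1, carry out 0
  col 2: 1 + 0 + 0 (carry in) = 1 → bit 1, carry out 0
  col 3: 1 + 1 + 0 (carry in) = 2 → bit 0, carry out 1
  col 4: 0 + 1 + 1 (carry in) = 2 → bit 0, carry out 1
  col 5: 0 + 0 + 1 (carry in) = 1 → bit 1, carry out 0
  col 6: 1 + 1 + 0 (carry in) = 2 → bit 0, carry out 1
  col 7: 1 + 0 + 1 (carry in) = 2 → bit 0, carry out 1
  col 8: 1 + 1 + 1 (carry in) = 3 → bit 1, carry out 1
  col 9: 1 + 0 + 1 (carry in) = 2 → bit 0, carry out 1
  col 10: 0 + 0 + 1 (carry in) = 1 → bit 1, carry out 0
Reading bits MSB→LSB: 10100100110
Strip leading zeros: 10100100110
= 10100100110


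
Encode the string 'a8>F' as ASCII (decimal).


String: 'a8>F'  (4 characters)
Per-character ASCII lookup:
  'a': lowercase starts at 97: 'a' = 97 + 0 = 97
  '8': digits start at 48: '8' = 48 + 8 = 56
  '>': special character: '>' = 62
  'F': uppercase starts at 65: 'F' = 65 + 5 = 70
= 97 56 62 70


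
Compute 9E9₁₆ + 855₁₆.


Align and add column by column (LSB to MSB, each column mod 16 with carry):
  09E9
+ 0855
  ----
  col 0: 9(9) + 5(5) + 0 (carry in) = 14 → E(14), carry out 0
  col 1: E(14) + 5(5) + 0 (carry in) = 19 → 3(3), carry out 1
  col 2: 9(9) + 8(8) + 1 (carry in) = 18 → 2(2), carry out 1
  col 3: 0(0) + 0(0) + 1 (carry in) = 1 → 1(1), carry out 0
Reading digits MSB→LSB: 123E
Strip leading zeros: 123E
= 0x123E


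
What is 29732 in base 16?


Divide by 16 repeatedly:
29732 ÷ 16 = 1858 remainder 4 (4)
1858 ÷ 16 = 116 remainder 2 (2)
116 ÷ 16 = 7 remainder 4 (4)
7 ÷ 16 = 0 remainder 7 (7)
Reading remainders bottom-up:
= 0x7424


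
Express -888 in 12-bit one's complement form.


Original: 001101111000
Invert all bits:
  bit 0: 0 → 1
  bit 1: 0 → 1
  bit 2: 1 → 0
  bit 3: 1 → 0
  bit 4: 0 → 1
  bit 5: 1 → 0
  bit 6: 1 → 0
  bit 7: 1 → 0
  bit 8: 1 → 0
  bit 9: 0 → 1
  bit 10: 0 → 1
  bit 11: 0 → 1
= 110010000111


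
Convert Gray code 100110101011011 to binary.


Gray code: 100110101011011
MSB stays the same: 1
Each subsequent bit = prev_binary XOR current_gray:
  B[1] = 1 XOR 0 = 1
  B[2] = 1 XOR 0 = 1
  B[3] = 1 XOR 1 = 0
  B[4] = 0 XOR 1 = 1
  B[5] = 1 XOR 0 = 1
  B[6] = 1 XOR 1 = 0
  B[7] = 0 XOR 0 = 0
  B[8] = 0 XOR 1 = 1
  B[9] = 1 XOR 0 = 1
  B[10] = 1 XOR 1 = 0
  B[11] = 0 XOR 1 = 1
  B[12] = 1 XOR 0 = 1
  B[13] = 1 XOR 1 = 0
  B[14] = 0 XOR 1 = 1
= 111011001101101 (30317 decimal)


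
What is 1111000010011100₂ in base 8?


Group into 3-bit groups: 001111000010011100
  001 = 1
  111 = 7
  000 = 0
  010 = 2
  011 = 3
  100 = 4
= 0o170234


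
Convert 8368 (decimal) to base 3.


Divide by 3 repeatedly:
8368 ÷ 3 = 2789 remainder 1
2789 ÷ 3 = 929 remainder 2
929 ÷ 3 = 309 remainder 2
309 ÷ 3 = 103 remainder 0
103 ÷ 3 = 34 remainder 1
34 ÷ 3 = 11 remainder 1
11 ÷ 3 = 3 remainder 2
3 ÷ 3 = 1 remainder 0
1 ÷ 3 = 0 remainder 1
Reading remainders bottom-up:
= 102110221


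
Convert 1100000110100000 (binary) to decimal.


Positional values:
Bit 5: 1 × 2^5 = 32
Bit 7: 1 × 2^7 = 128
Bit 8: 1 × 2^8 = 256
Bit 14: 1 × 2^14 = 16384
Bit 15: 1 × 2^15 = 32768
Sum = 32 + 128 + 256 + 16384 + 32768
= 49568


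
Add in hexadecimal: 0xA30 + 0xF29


Align and add column by column (LSB to MSB, each column mod 16 with carry):
  0A30
+ 0F29
  ----
  col 0: 0(0) + 9(9) + 0 (carry in) = 9 → 9(9), carry out 0
  col 1: 3(3) + 2(2) + 0 (carry in) = 5 → 5(5), carry out 0
  col 2: A(10) + F(15) + 0 (carry in) = 25 → 9(9), carry out 1
  col 3: 0(0) + 0(0) + 1 (carry in) = 1 → 1(1), carry out 0
Reading digits MSB→LSB: 1959
Strip leading zeros: 1959
= 0x1959


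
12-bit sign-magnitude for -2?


Sign bit: 1 (negative)
Magnitude: 2 = 00000000010
= 100000000010


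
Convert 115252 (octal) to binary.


Each octal digit → 3 binary bits:
  1 = 001
  1 = 001
  5 = 101
  2 = 010
  5 = 101
  2 = 010
Concatenate: 001 001 101 010 101 010
= 001001101010101010


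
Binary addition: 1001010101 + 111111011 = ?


Align and add column by column (LSB to MSB, carry propagating):
  01001010101
+ 00111111011
  -----------
  col 0: 1 + 1 + 0 (carry in) = 2 → bit 0, carry out 1
  col 1: 0 + 1 + 1 (carry in) = 2 → bit 0, carry out 1
  col 2: 1 + 0 + 1 (carry in) = 2 → bit 0, carry out 1
  col 3: 0 + 1 + 1 (carry in) = 2 → bit 0, carry out 1
  col 4: 1 + 1 + 1 (carry in) = 3 → bit 1, carry out 1
  col 5: 0 + 1 + 1 (carry in) = 2 → bit 0, carry out 1
  col 6: 1 + 1 + 1 (carry in) = 3 → bit 1, carry out 1
  col 7: 0 + 1 + 1 (carry in) = 2 → bit 0, carry out 1
  col 8: 0 + 1 + 1 (carry in) = 2 → bit 0, carry out 1
  col 9: 1 + 0 + 1 (carry in) = 2 → bit 0, carry out 1
  col 10: 0 + 0 + 1 (carry in) = 1 → bit 1, carry out 0
Reading bits MSB→LSB: 10001010000
Strip leading zeros: 10001010000
= 10001010000


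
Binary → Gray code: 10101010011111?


Binary: 10101010011111
Gray code: G = B XOR (B >> 1)
B >> 1 = 01010101001111
10101010011111 XOR 01010101001111:
  1 XOR 0 = 1
  0 XOR 1 = 1
  1 XOR 0 = 1
  0 XOR 1 = 1
  1 XOR 0 = 1
  0 XOR 1 = 1
  1 XOR 0 = 1
  0 XOR 1 = 1
  0 XOR 0 = 0
  1 XOR 0 = 1
  1 XOR 1 = 0
  1 XOR 1 = 0
  1 XOR 1 = 0
  1 XOR 1 = 0
= 11111111010000


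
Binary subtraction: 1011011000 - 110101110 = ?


Align and subtract column by column (LSB to MSB, borrowing when needed):
  1011011000
- 0110101110
  ----------
  col 0: (0 - 0 borrow-in) - 0 → 0 - 0 = 0, borrow out 0
  col 1: (0 - 0 borrow-in) - 1 → borrow from next column: (0+2) - 1 = 1, borrow out 1
  col 2: (0 - 1 borrow-in) - 1 → borrow from next column: (-1+2) - 1 = 0, borrow out 1
  col 3: (1 - 1 borrow-in) - 1 → borrow from next column: (0+2) - 1 = 1, borrow out 1
  col 4: (1 - 1 borrow-in) - 0 → 0 - 0 = 0, borrow out 0
  col 5: (0 - 0 borrow-in) - 1 → borrow from next column: (0+2) - 1 = 1, borrow out 1
  col 6: (1 - 1 borrow-in) - 0 → 0 - 0 = 0, borrow out 0
  col 7: (1 - 0 borrow-in) - 1 → 1 - 1 = 0, borrow out 0
  col 8: (0 - 0 borrow-in) - 1 → borrow from next column: (0+2) - 1 = 1, borrow out 1
  col 9: (1 - 1 borrow-in) - 0 → 0 - 0 = 0, borrow out 0
Reading bits MSB→LSB: 0100101010
Strip leading zeros: 100101010
= 100101010


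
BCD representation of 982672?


Each digit → 4-bit binary:
  9 → 1001
  8 → 1000
  2 → 0010
  6 → 0110
  7 → 0111
  2 → 0010
= 1001 1000 0010 0110 0111 0010


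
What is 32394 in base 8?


Divide by 8 repeatedly:
32394 ÷ 8 = 4049 remainder 2
4049 ÷ 8 = 506 remainder 1
506 ÷ 8 = 63 remainder 2
63 ÷ 8 = 7 remainder 7
7 ÷ 8 = 0 remainder 7
Reading remainders bottom-up:
= 0o77212


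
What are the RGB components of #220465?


Hex: #220465
R = 22₁₆ = 34
G = 04₁₆ = 4
B = 65₁₆ = 101
= RGB(34, 4, 101)


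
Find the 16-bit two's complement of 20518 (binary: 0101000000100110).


Original: 0101000000100110
Step 1 - Invert all bits: 1010111111011001
Step 2 - Add 1: 1010111111011001 + 1
= 1010111111011010 (represents -20518)


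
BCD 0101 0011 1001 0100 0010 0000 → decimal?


Each 4-bit group → digit:
  0101 → 5
  0011 → 3
  1001 → 9
  0100 → 4
  0010 → 2
  0000 → 0
= 539420


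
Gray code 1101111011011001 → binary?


Gray code: 1101111011011001
MSB stays the same: 1
Each subsequent bit = prev_binary XOR current_gray:
  B[1] = 1 XOR 1 = 0
  B[2] = 0 XOR 0 = 0
  B[3] = 0 XOR 1 = 1
  B[4] = 1 XOR 1 = 0
  B[5] = 0 XOR 1 = 1
  B[6] = 1 XOR 1 = 0
  B[7] = 0 XOR 0 = 0
  B[8] = 0 XOR 1 = 1
  B[9] = 1 XOR 1 = 0
  B[10] = 0 XOR 0 = 0
  B[11] = 0 XOR 1 = 1
  B[12] = 1 XOR 1 = 0
  B[13] = 0 XOR 0 = 0
  B[14] = 0 XOR 0 = 0
  B[15] = 0 XOR 1 = 1
= 1001010010010001 (38033 decimal)


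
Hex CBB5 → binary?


Each hex digit → 4 binary bits:
  C = 1100
  B = 1011
  B = 1011
  5 = 0101
Concatenate: 1100 1011 1011 0101
= 1100101110110101


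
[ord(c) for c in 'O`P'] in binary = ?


String: 'O`P'  (3 characters)
Per-character ASCII lookup:
  'O': uppercase starts at 65: 'O' = 65 + 14 = 79 → 1001111
  '`': special character: '`' = 96 → 1100000
  'P': uppercase starts at 65: 'P' = 65 + 15 = 80 → 1010000
= 1001111 1100000 1010000


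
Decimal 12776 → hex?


Divide by 16 repeatedly:
12776 ÷ 16 = 798 remainder 8 (8)
798 ÷ 16 = 49 remainder 14 (E)
49 ÷ 16 = 3 remainder 1 (1)
3 ÷ 16 = 0 remainder 3 (3)
Reading remainders bottom-up:
= 0x31E8


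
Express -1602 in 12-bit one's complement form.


Original: 011001000010
Invert all bits:
  bit 0: 0 → 1
  bit 1: 1 → 0
  bit 2: 1 → 0
  bit 3: 0 → 1
  bit 4: 0 → 1
  bit 5: 1 → 0
  bit 6: 0 → 1
  bit 7: 0 → 1
  bit 8: 0 → 1
  bit 9: 0 → 1
  bit 10: 1 → 0
  bit 11: 0 → 1
= 100110111101


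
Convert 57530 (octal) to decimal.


Positional values:
Position 0: 0 × 8^0 = 0
Position 1: 3 × 8^1 = 24
Position 2: 5 × 8^2 = 320
Position 3: 7 × 8^3 = 3584
Position 4: 5 × 8^4 = 20480
Sum = 0 + 24 + 320 + 3584 + 20480
= 24408


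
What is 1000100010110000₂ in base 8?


Group into 3-bit groups: 001000100010110000
  001 = 1
  000 = 0
  100 = 4
  010 = 2
  110 = 6
  000 = 0
= 0o104260


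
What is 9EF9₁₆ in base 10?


Positional values:
Position 0: 9 × 16^0 = 9 × 1 = 9
Position 1: F × 16^1 = 15 × 16 = 240
Position 2: E × 16^2 = 14 × 256 = 3584
Position 3: 9 × 16^3 = 9 × 4096 = 36864
Sum = 9 + 240 + 3584 + 36864
= 40697


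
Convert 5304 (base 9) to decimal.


Positional values (base 9):
  4 × 9^0 = 4 × 1 = 4
  0 × 9^1 = 0 × 9 = 0
  3 × 9^2 = 3 × 81 = 243
  5 × 9^3 = 5 × 729 = 3645
Sum = 4 + 0 + 243 + 3645
= 3892


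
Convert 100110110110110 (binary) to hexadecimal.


Group into 4-bit nibbles: 0100110110110110
  0100 = 4
  1101 = D
  1011 = B
  0110 = 6
= 0x4DB6


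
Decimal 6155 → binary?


Divide by 2 repeatedly:
6155 ÷ 2 = 3077 remainder 1
3077 ÷ 2 = 1538 remainder 1
1538 ÷ 2 = 769 remainder 0
769 ÷ 2 = 384 remainder 1
384 ÷ 2 = 192 remainder 0
192 ÷ 2 = 96 remainder 0
96 ÷ 2 = 48 remainder 0
48 ÷ 2 = 24 remainder 0
24 ÷ 2 = 12 remainder 0
12 ÷ 2 = 6 remainder 0
6 ÷ 2 = 3 remainder 0
3 ÷ 2 = 1 remainder 1
1 ÷ 2 = 0 remainder 1
Reading remainders bottom-up:
= 1100000001011


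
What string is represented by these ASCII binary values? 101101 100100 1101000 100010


Codes (binary): 101101 100100 1101000 100010
Per-code ASCII lookup:
  101101 = 45  (special character) → '-'
  100100 = 36  (special character) → '$'
  1101000 = 104  (range 97-122: lowercase, 104 - 97 = 7) → 'h'
  100010 = 34  (special character) → '"'
= '-$h"'


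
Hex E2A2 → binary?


Each hex digit → 4 binary bits:
  E = 1110
  2 = 0010
  A = 1010
  2 = 0010
Concatenate: 1110 0010 1010 0010
= 1110001010100010


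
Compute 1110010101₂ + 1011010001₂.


Align and add column by column (LSB to MSB, carry propagating):
  01110010101
+ 01011010001
  -----------
  col 0: 1 + 1 + 0 (carry in) = 2 → bit 0, carry out 1
  col 1: 0 + 0 + 1 (carry in) = 1 → bit 1, carry out 0
  col 2: 1 + 0 + 0 (carry in) = 1 → bit 1, carry out 0
  col 3: 0 + 0 + 0 (carry in) = 0 → bit 0, carry out 0
  col 4: 1 + 1 + 0 (carry in) = 2 → bit 0, carry out 1
  col 5: 0 + 0 + 1 (carry in) = 1 → bit 1, carry out 0
  col 6: 0 + 1 + 0 (carry in) = 1 → bit 1, carry out 0
  col 7: 1 + 1 + 0 (carry in) = 2 → bit 0, carry out 1
  col 8: 1 + 0 + 1 (carry in) = 2 → bit 0, carry out 1
  col 9: 1 + 1 + 1 (carry in) = 3 → bit 1, carry out 1
  col 10: 0 + 0 + 1 (carry in) = 1 → bit 1, carry out 0
Reading bits MSB→LSB: 11001100110
Strip leading zeros: 11001100110
= 11001100110


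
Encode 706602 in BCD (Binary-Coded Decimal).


Each digit → 4-bit binary:
  7 → 0111
  0 → 0000
  6 → 0110
  6 → 0110
  0 → 0000
  2 → 0010
= 0111 0000 0110 0110 0000 0010


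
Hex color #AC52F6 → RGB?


Hex: #AC52F6
R = AC₁₆ = 172
G = 52₁₆ = 82
B = F6₁₆ = 246
= RGB(172, 82, 246)


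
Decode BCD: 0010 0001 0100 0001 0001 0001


Each 4-bit group → digit:
  0010 → 2
  0001 → 1
  0100 → 4
  0001 → 1
  0001 → 1
  0001 → 1
= 214111


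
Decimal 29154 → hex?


Divide by 16 repeatedly:
29154 ÷ 16 = 1822 remainder 2 (2)
1822 ÷ 16 = 113 remainder 14 (E)
113 ÷ 16 = 7 remainder 1 (1)
7 ÷ 16 = 0 remainder 7 (7)
Reading remainders bottom-up:
= 0x71E2


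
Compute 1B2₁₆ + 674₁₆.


Align and add column by column (LSB to MSB, each column mod 16 with carry):
  01B2
+ 0674
  ----
  col 0: 2(2) + 4(4) + 0 (carry in) = 6 → 6(6), carry out 0
  col 1: B(11) + 7(7) + 0 (carry in) = 18 → 2(2), carry out 1
  col 2: 1(1) + 6(6) + 1 (carry in) = 8 → 8(8), carry out 0
  col 3: 0(0) + 0(0) + 0 (carry in) = 0 → 0(0), carry out 0
Reading digits MSB→LSB: 0826
Strip leading zeros: 826
= 0x826
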